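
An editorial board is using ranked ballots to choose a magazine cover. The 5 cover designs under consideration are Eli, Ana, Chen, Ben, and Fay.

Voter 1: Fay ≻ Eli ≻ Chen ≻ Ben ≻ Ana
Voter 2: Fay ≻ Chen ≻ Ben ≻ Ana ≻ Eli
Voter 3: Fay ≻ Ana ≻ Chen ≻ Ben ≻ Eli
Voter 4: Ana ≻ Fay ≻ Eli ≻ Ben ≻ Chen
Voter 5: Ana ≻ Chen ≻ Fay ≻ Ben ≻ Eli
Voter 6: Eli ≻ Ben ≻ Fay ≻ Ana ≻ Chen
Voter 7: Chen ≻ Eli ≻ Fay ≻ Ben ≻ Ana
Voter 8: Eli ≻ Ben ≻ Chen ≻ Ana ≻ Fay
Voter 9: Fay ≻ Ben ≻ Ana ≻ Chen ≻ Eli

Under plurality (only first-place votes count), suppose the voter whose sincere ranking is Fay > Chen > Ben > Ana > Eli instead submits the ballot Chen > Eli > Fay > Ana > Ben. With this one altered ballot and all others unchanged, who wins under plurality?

First-place totals with the altered ballot: Eli 2, Ana 2, Chen 2, Ben 0, Fay 3.
The winner is unchanged: still Fay.

Fay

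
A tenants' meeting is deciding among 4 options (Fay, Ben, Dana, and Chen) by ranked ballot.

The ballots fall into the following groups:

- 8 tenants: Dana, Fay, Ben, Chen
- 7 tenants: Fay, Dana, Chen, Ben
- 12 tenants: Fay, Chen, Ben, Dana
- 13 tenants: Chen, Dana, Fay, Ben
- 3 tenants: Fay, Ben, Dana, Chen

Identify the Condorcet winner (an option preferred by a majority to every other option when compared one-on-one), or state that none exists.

Head-to-head results (43 voters total):
Fay vs Ben: Fay wins 43–0.
Fay vs Dana: Fay wins 22–21.
Fay vs Chen: Fay wins 30–13.
Ben vs Dana: Dana wins 28–15.
Ben vs Chen: Chen wins 32–11.
Dana vs Chen: Chen wins 25–18.
Fay beats each rival — Ben (43–0), Dana (22–21), Chen (30–13) — so Fay is the Condorcet winner.

Fay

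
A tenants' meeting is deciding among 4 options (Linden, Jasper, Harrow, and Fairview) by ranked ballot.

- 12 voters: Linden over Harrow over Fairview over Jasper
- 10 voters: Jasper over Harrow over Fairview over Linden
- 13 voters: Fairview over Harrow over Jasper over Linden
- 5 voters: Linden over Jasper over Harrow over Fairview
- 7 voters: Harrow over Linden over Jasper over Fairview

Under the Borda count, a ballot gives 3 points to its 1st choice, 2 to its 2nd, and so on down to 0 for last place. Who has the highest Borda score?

Borda scores:
  Linden: 12·3 + 10·0 + 13·0 + 5·3 + 7·2 = 65
  Jasper: 12·0 + 10·3 + 13·1 + 5·2 + 7·1 = 60
  Harrow: 12·2 + 10·2 + 13·2 + 5·1 + 7·3 = 96
  Fairview: 12·1 + 10·1 + 13·3 + 5·0 + 7·0 = 61
Harrow has the highest total.

Harrow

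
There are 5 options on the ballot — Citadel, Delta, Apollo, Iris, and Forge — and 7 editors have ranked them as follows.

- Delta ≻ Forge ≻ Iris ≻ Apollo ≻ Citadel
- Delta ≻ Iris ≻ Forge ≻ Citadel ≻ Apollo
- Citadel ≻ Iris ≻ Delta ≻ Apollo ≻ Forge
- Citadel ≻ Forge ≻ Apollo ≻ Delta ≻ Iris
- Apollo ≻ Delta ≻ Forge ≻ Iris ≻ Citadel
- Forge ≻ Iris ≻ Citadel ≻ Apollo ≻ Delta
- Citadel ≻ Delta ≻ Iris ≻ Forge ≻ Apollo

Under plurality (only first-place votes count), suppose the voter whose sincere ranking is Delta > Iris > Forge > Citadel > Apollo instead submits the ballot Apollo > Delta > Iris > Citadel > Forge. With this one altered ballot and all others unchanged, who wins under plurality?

Citadel

First-place totals with the altered ballot: Citadel 3, Delta 1, Apollo 2, Iris 0, Forge 1.
The winner is unchanged: still Citadel.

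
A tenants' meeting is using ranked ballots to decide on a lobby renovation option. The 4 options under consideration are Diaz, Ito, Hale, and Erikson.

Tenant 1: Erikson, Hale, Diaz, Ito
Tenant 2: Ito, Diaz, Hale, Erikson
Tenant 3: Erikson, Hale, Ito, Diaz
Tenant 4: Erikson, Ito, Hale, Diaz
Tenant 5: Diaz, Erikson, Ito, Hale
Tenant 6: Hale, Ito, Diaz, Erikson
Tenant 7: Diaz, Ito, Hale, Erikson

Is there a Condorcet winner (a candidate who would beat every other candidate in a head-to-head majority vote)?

Head-to-head results (7 voters total):
Diaz vs Ito: Ito wins 4–3.
Diaz vs Hale: Hale wins 4–3.
Diaz vs Erikson: Diaz wins 4–3.
Ito vs Hale: Ito wins 4–3.
Ito vs Erikson: Erikson wins 4–3.
Hale vs Erikson: Erikson wins 4–3.
No candidate beats all others: Diaz beats Erikson beats Ito beats Diaz, a majority cycle.

No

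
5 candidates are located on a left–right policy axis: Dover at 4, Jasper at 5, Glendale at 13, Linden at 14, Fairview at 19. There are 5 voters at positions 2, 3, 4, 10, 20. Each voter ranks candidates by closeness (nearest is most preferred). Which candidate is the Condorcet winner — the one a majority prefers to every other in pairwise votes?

With single-peaked preferences on a line, the Condorcet winner is the candidate closest to the median voter.
The median voter (position 4) is closest to Dover at 4.
Check: Dover vs Jasper — voters closer to Dover: 3 of 5.

Dover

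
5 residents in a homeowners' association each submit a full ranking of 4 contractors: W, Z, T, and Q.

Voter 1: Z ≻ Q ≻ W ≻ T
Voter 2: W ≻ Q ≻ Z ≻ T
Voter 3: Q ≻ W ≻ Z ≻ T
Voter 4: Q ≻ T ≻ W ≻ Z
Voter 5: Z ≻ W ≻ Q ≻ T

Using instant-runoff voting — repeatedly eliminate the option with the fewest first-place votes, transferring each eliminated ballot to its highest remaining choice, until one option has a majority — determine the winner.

Q

Round 1: Z 2, Q 2, W 1, T 0. T has the fewest and is eliminated.
Round 2: Z 2, Q 2, W 1. W has the fewest and is eliminated.
Round 3: Q 3, Z 2. Q has a majority.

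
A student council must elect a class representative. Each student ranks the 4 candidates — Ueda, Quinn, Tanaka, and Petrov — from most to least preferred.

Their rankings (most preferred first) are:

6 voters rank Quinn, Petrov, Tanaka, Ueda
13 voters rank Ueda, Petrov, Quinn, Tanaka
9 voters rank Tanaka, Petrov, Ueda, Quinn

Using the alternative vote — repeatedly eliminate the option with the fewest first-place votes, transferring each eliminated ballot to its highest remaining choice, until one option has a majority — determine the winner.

Tanaka

Round 1: Ueda 13, Tanaka 9, Quinn 6, Petrov 0. Petrov has the fewest and is eliminated.
Round 2: Ueda 13, Tanaka 9, Quinn 6. Quinn has the fewest and is eliminated.
Round 3: Tanaka 15, Ueda 13. Tanaka has a majority.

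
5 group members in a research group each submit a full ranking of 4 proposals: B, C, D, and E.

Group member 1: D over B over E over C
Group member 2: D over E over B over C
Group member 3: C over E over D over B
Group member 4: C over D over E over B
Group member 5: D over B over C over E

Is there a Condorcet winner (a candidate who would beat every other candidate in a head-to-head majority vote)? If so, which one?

D

Head-to-head results (5 voters total):
B vs C: B wins 3–2.
B vs D: D wins 5–0.
B vs E: E wins 3–2.
C vs D: D wins 3–2.
C vs E: C wins 3–2.
D vs E: D wins 4–1.
D beats each rival — B (5–0), C (3–2), E (4–1) — so D is the Condorcet winner.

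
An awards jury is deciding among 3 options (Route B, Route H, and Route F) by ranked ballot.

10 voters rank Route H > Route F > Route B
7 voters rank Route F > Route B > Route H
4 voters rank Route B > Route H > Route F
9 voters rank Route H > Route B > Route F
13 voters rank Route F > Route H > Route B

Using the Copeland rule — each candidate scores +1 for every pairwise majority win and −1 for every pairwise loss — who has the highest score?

Pairwise results:
  Route B vs Route H: Route H wins 32–11.
  Route B vs Route F: Route F wins 30–13.
  Route H vs Route F: Route H wins 23–20.
Copeland scores (wins − losses):
  Route B: 0 − 2 = -2
  Route H: 2 − 0 = 2
  Route F: 1 − 1 = 0
Route H has the best Copeland score.

Route H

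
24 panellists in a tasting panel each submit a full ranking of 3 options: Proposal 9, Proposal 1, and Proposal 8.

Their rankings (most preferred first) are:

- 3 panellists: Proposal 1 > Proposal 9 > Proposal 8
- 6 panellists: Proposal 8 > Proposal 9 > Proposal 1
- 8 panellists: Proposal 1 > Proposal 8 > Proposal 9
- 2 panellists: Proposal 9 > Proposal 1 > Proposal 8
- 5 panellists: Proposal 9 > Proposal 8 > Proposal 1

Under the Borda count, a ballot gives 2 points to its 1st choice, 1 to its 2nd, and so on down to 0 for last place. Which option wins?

Borda scores:
  Proposal 9: 3·1 + 6·1 + 8·0 + 2·2 + 5·2 = 23
  Proposal 1: 3·2 + 6·0 + 8·2 + 2·1 + 5·0 = 24
  Proposal 8: 3·0 + 6·2 + 8·1 + 2·0 + 5·1 = 25
Proposal 8 has the highest total.

Proposal 8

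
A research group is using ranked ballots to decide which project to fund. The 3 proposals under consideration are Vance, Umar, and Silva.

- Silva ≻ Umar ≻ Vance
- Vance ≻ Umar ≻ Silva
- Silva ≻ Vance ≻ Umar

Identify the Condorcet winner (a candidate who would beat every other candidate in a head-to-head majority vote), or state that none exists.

Silva

Head-to-head results (3 voters total):
Vance vs Umar: Vance wins 2–1.
Vance vs Silva: Silva wins 2–1.
Umar vs Silva: Silva wins 2–1.
Silva beats each rival — Vance (2–1), Umar (2–1) — so Silva is the Condorcet winner.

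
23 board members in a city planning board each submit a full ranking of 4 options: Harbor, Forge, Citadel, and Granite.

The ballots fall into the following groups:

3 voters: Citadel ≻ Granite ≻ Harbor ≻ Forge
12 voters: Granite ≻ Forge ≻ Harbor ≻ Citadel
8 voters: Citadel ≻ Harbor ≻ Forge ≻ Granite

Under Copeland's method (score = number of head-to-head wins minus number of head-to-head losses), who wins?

Granite

Pairwise results:
  Harbor vs Forge: Forge wins 12–11.
  Harbor vs Citadel: Harbor wins 12–11.
  Harbor vs Granite: Granite wins 15–8.
  Forge vs Citadel: Forge wins 12–11.
  Forge vs Granite: Granite wins 15–8.
  Citadel vs Granite: Granite wins 12–11.
Copeland scores (wins − losses):
  Harbor: 1 − 2 = -1
  Forge: 2 − 1 = 1
  Citadel: 0 − 3 = -3
  Granite: 3 − 0 = 3
Granite has the best Copeland score.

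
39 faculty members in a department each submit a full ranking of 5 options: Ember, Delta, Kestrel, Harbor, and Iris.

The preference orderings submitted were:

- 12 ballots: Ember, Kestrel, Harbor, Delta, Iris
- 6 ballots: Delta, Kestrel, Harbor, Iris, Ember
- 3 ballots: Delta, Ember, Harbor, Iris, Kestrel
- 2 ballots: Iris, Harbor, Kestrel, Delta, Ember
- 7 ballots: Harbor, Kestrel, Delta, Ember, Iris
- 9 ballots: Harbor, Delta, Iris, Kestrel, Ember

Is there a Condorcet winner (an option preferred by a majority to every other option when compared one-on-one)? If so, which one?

Harbor

Head-to-head results (39 voters total):
Ember vs Delta: Delta wins 27–12.
Ember vs Kestrel: Kestrel wins 24–15.
Ember vs Harbor: Harbor wins 24–15.
Ember vs Iris: Ember wins 22–17.
Delta vs Kestrel: Kestrel wins 21–18.
Delta vs Harbor: Harbor wins 30–9.
Delta vs Iris: Delta wins 37–2.
Kestrel vs Harbor: Harbor wins 21–18.
Kestrel vs Iris: Kestrel wins 25–14.
Harbor vs Iris: Harbor wins 37–2.
Harbor beats each rival — Ember (24–15), Delta (30–9), Kestrel (21–18), Iris (37–2) — so Harbor is the Condorcet winner.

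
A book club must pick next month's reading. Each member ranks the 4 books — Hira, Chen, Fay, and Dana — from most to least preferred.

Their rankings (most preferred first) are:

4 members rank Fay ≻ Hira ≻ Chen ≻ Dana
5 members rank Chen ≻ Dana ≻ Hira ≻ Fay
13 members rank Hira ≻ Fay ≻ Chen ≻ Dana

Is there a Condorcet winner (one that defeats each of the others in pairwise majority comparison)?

Yes

Head-to-head results (22 voters total):
Hira vs Chen: Hira wins 17–5.
Hira vs Fay: Hira wins 18–4.
Hira vs Dana: Hira wins 17–5.
Chen vs Fay: Fay wins 17–5.
Chen vs Dana: Chen wins 22–0.
Fay vs Dana: Fay wins 17–5.
Hira beats each rival — Chen (17–5), Fay (18–4), Dana (17–5) — so Hira is the Condorcet winner.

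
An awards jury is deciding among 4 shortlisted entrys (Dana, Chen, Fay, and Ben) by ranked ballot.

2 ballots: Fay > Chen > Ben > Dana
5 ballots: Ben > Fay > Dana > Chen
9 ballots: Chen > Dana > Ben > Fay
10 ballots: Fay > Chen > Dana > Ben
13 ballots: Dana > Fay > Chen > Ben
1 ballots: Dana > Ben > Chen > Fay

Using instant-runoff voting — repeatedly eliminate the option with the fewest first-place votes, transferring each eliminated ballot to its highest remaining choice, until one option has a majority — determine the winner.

Dana

Round 1: Dana 14, Fay 12, Chen 9, Ben 5. Ben has the fewest and is eliminated.
Round 2: Fay 17, Dana 14, Chen 9. Chen has the fewest and is eliminated.
Round 3: Dana 23, Fay 17. Dana has a majority.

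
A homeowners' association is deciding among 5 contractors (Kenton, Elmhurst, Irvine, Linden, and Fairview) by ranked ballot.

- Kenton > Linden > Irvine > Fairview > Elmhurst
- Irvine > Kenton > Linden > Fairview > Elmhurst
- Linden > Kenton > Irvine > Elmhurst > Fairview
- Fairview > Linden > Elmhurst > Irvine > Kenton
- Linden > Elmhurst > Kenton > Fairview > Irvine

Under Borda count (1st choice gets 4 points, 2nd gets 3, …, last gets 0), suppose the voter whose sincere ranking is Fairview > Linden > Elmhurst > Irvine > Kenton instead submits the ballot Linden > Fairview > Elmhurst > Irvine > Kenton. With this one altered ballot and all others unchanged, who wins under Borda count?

Linden

Borda totals with the altered ballot: Kenton 12, Elmhurst 6, Irvine 9, Linden 17, Fairview 6.
The winner is unchanged: still Linden.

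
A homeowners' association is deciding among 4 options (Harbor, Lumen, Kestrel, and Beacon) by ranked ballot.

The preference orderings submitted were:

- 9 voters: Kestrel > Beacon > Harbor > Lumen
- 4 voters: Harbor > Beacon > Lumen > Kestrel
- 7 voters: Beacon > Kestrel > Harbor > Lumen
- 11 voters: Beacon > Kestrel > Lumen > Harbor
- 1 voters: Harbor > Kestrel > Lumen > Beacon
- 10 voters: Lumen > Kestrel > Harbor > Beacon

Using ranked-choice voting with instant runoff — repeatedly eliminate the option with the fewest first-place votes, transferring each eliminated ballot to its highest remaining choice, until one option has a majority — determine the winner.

Beacon

Round 1: Beacon 18, Lumen 10, Kestrel 9, Harbor 5. Harbor has the fewest and is eliminated.
Round 2: Beacon 22, Lumen 10, Kestrel 10. Beacon has a majority.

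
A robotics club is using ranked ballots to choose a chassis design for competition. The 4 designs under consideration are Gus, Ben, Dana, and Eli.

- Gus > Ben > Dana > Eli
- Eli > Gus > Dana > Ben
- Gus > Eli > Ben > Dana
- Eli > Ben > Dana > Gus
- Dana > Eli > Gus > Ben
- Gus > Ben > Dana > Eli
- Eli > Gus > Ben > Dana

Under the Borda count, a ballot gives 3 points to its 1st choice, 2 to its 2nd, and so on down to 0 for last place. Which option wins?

Borda scores:
  Gus: 3 + 2 + 3 + 0 + 1 + 3 + 2 = 14
  Ben: 2 + 0 + 1 + 2 + 0 + 2 + 1 = 8
  Dana: 1 + 1 + 0 + 1 + 3 + 1 + 0 = 7
  Eli: 0 + 3 + 2 + 3 + 2 + 0 + 3 = 13
Gus has the highest total.

Gus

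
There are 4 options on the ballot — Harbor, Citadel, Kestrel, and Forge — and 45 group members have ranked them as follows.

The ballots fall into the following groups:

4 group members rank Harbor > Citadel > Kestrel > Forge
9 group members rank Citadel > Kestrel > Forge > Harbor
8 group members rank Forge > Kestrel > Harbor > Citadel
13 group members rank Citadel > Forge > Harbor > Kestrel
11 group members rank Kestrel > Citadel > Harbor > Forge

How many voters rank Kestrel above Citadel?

19

Ballots ranking Kestrel above Citadel: 8+11 = 19.
Ballots ranking Citadel above Kestrel: 4+9+13 = 26.
So 19 of 45 voters prefer Kestrel to Citadel.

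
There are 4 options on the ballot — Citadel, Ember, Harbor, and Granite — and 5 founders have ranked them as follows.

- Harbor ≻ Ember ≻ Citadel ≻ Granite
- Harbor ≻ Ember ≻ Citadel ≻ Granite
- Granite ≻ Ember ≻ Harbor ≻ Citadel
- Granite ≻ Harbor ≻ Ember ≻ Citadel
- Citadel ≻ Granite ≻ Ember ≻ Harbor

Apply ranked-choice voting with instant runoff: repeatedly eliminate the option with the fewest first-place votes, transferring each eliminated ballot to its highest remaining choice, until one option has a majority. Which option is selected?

Round 1: Harbor 2, Granite 2, Citadel 1, Ember 0. Ember has the fewest and is eliminated.
Round 2: Harbor 2, Granite 2, Citadel 1. Citadel has the fewest and is eliminated.
Round 3: Granite 3, Harbor 2. Granite has a majority.

Granite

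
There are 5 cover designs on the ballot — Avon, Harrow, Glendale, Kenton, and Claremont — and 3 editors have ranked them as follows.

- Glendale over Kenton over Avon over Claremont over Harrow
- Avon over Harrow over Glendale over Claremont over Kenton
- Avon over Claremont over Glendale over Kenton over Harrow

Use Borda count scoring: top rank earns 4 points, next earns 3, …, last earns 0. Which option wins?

Borda scores:
  Avon: 2 + 4 + 4 = 10
  Harrow: 0 + 3 + 0 = 3
  Glendale: 4 + 2 + 2 = 8
  Kenton: 3 + 0 + 1 = 4
  Claremont: 1 + 1 + 3 = 5
Avon has the highest total.

Avon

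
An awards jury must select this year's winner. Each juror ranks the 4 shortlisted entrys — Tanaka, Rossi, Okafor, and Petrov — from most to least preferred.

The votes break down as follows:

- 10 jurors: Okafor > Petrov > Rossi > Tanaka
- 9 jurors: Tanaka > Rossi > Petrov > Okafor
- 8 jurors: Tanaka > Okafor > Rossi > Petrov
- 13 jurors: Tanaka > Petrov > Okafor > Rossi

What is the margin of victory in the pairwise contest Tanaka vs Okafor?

20

Ballots ranking Tanaka above Okafor: 9+8+13 = 30.
Ballots ranking Okafor above Tanaka: 10.
Tanaka wins 30–10, a margin of 20.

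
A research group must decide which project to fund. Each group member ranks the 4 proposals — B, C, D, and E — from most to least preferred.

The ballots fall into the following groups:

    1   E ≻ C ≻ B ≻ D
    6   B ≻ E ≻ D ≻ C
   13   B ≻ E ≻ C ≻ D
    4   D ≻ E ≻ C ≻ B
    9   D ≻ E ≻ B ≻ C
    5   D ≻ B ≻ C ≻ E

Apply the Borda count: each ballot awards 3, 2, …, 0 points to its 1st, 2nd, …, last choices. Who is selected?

Borda scores:
  B: 1 + 6·3 + 13·3 + 4·0 + 9·1 + 5·2 = 77
  C: 2 + 6·0 + 13·1 + 4·1 + 9·0 + 5·1 = 24
  D: 0 + 6·1 + 13·0 + 4·3 + 9·3 + 5·3 = 60
  E: 3 + 6·2 + 13·2 + 4·2 + 9·2 + 5·0 = 67
B has the highest total.

B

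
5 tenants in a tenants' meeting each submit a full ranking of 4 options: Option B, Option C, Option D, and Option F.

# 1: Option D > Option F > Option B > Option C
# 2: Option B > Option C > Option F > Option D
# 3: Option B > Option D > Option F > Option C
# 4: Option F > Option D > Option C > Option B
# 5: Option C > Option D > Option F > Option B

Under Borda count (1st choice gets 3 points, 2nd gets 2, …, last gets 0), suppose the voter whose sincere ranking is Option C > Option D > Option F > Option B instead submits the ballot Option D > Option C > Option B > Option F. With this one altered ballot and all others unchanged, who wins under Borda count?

Borda totals with the altered ballot: Option B 8, Option C 5, Option D 10, Option F 7.
The winner is unchanged: still Option D.

Option D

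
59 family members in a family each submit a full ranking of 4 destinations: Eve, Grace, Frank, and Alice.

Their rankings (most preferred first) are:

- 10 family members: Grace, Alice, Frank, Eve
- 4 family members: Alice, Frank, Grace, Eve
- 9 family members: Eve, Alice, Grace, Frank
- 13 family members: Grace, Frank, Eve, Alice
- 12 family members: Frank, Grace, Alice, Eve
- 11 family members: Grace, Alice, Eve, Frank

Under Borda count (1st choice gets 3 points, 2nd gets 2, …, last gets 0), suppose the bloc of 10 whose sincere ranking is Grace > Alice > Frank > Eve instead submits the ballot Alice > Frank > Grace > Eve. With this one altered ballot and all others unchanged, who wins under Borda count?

Borda totals with the altered ballot: Eve 51, Grace 119, Frank 90, Alice 94.
The winner is unchanged: still Grace.

Grace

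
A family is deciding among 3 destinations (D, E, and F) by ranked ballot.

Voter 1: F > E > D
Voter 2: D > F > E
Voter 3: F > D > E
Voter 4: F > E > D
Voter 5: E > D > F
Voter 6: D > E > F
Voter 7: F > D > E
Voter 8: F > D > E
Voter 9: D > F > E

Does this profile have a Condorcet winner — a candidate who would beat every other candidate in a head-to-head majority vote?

Head-to-head results (9 voters total):
D vs E: D wins 6–3.
D vs F: F wins 5–4.
E vs F: F wins 7–2.
F beats each rival — D (5–4), E (7–2) — so F is the Condorcet winner.

Yes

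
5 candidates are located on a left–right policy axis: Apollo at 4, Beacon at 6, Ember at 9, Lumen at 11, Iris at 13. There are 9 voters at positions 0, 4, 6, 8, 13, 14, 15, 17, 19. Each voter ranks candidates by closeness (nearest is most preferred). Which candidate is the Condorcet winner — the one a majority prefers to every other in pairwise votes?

Iris

With single-peaked preferences on a line, the Condorcet winner is the candidate closest to the median voter.
The median voter (position 13) is closest to Iris at 13.
Check: Iris vs Lumen — voters closer to Iris: 5 of 9.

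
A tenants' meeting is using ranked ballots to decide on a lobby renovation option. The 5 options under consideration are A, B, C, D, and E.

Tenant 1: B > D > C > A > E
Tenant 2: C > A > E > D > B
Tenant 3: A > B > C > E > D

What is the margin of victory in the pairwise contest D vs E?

1

Ballots ranking D above E: 1.
Ballots ranking E above D: 2.
E wins 2–1, a margin of 1.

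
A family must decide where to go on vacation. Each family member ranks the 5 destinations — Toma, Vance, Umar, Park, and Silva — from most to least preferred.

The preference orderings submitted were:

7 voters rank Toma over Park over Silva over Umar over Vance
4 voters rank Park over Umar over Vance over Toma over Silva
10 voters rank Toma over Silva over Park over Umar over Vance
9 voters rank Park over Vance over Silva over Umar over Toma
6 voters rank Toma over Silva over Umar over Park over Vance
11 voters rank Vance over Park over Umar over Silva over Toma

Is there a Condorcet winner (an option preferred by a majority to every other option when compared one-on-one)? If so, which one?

Head-to-head results (47 voters total):
Toma vs Vance: Vance wins 24–23.
Toma vs Umar: Umar wins 24–23.
Toma vs Park: Park wins 24–23.
Toma vs Silva: Toma wins 27–20.
Vance vs Umar: Umar wins 27–20.
Vance vs Park: Park wins 36–11.
Vance vs Silva: Vance wins 24–23.
Umar vs Park: Park wins 41–6.
Umar vs Silva: Silva wins 32–15.
Park vs Silva: Park wins 31–16.
Park beats each rival — Toma (24–23), Vance (36–11), Umar (41–6), Silva (31–16) — so Park is the Condorcet winner.

Park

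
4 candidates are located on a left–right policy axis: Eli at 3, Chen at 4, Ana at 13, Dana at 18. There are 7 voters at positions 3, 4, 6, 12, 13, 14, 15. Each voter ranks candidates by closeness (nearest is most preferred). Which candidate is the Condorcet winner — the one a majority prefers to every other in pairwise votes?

With single-peaked preferences on a line, the Condorcet winner is the candidate closest to the median voter.
The median voter (position 12) is closest to Ana at 13.
Check: Ana vs Chen — voters closer to Ana: 4 of 7.

Ana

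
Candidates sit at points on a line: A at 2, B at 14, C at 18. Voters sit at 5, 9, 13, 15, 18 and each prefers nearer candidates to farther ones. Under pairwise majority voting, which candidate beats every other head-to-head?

B

With single-peaked preferences on a line, the Condorcet winner is the candidate closest to the median voter.
The median voter (position 13) is closest to B at 14.
Check: B vs A — voters closer to B: 4 of 5.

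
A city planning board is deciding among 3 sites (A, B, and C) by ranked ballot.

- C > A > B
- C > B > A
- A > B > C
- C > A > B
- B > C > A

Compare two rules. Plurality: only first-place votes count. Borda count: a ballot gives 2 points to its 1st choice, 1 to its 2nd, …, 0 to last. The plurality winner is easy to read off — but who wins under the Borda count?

C

Plurality first-place counts: A 1, B 1, C 3 → C.
Borda totals: A 4, B 4, C 7 → C.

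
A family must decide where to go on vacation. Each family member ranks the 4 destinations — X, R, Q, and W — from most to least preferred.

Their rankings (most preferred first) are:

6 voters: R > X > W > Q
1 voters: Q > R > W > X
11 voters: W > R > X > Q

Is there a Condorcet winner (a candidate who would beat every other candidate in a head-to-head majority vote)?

Yes

Head-to-head results (18 voters total):
X vs R: R wins 18–0.
X vs Q: X wins 17–1.
X vs W: W wins 12–6.
R vs Q: R wins 17–1.
R vs W: W wins 11–7.
Q vs W: W wins 17–1.
W beats each rival — X (12–6), R (11–7), Q (17–1) — so W is the Condorcet winner.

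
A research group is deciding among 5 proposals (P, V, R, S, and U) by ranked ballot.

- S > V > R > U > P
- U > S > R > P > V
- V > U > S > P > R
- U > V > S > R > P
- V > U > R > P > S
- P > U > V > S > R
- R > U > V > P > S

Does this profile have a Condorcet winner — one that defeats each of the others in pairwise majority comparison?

Head-to-head results (7 voters total):
P vs V: V wins 5–2.
P vs R: R wins 5–2.
P vs S: S wins 4–3.
P vs U: U wins 6–1.
V vs R: V wins 5–2.
V vs S: V wins 5–2.
V vs U: U wins 4–3.
R vs S: S wins 5–2.
R vs U: U wins 5–2.
S vs U: U wins 6–1.
U beats each rival — P (6–1), V (4–3), R (5–2), S (6–1) — so U is the Condorcet winner.

Yes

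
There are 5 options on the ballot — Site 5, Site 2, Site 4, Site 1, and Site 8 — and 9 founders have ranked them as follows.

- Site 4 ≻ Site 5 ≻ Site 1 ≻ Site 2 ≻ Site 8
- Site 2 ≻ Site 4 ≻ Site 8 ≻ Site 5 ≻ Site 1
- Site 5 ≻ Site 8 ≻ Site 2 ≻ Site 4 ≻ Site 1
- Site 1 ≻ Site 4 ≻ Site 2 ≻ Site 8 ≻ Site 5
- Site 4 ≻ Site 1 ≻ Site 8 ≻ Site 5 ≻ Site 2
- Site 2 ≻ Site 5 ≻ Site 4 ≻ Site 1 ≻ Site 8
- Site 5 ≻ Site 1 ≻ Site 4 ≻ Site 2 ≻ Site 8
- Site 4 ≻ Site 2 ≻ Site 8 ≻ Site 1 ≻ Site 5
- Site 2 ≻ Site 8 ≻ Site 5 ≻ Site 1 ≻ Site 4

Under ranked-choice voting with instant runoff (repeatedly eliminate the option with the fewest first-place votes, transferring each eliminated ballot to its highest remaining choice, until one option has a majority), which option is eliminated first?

Site 8

Round 1: Site 2 3, Site 4 3, Site 5 2, Site 1 1, Site 8 0. Site 8 has the fewest and is eliminated.
Round 2: Site 2 3, Site 4 3, Site 5 2, Site 1 1. Site 1 has the fewest and is eliminated.
Round 3: Site 4 4, Site 2 3, Site 5 2. Site 5 has the fewest and is eliminated.
Round 4: Site 4 5, Site 2 4. Site 4 has a majority.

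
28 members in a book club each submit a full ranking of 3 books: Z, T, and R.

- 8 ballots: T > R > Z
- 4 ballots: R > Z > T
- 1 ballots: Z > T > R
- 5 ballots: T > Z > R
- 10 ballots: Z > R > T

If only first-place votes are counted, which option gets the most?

First-place vote totals:
  Z: 11
  T: 13
  R: 4
T has the most first-place votes.

T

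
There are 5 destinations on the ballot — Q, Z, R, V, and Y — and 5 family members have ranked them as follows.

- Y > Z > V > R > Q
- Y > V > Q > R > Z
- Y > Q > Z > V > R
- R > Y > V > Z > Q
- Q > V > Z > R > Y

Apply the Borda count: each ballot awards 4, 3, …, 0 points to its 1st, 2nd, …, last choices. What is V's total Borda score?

Borda scores:
  Q: 0 + 2 + 3 + 0 + 4 = 9
  Z: 3 + 0 + 2 + 1 + 2 = 8
  R: 1 + 1 + 0 + 4 + 1 = 7
  V: 2 + 3 + 1 + 2 + 3 = 11
  Y: 4 + 4 + 4 + 3 + 0 = 15

11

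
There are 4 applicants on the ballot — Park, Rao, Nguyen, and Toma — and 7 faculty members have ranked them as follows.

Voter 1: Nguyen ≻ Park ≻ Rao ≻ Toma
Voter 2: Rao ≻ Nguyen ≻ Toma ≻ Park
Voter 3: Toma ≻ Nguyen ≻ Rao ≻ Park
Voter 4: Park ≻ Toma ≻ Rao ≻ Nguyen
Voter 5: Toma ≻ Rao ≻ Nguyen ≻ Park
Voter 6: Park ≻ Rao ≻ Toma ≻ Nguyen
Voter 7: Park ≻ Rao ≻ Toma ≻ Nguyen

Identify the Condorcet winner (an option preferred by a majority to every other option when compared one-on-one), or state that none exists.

Head-to-head results (7 voters total):
Park vs Rao: Park wins 4–3.
Park vs Nguyen: Nguyen wins 4–3.
Park vs Toma: Park wins 4–3.
Rao vs Nguyen: Rao wins 5–2.
Rao vs Toma: Rao wins 4–3.
Nguyen vs Toma: Toma wins 5–2.
No candidate beats all others: Park beats Rao beats Nguyen beats Park, a majority cycle.

None — there is no Condorcet winner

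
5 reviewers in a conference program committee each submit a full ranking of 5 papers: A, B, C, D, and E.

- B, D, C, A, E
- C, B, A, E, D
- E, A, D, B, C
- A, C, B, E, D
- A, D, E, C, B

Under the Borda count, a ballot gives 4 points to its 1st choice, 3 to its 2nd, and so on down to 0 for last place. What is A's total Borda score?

Borda scores:
  A: 1 + 2 + 3 + 4 + 4 = 14
  B: 4 + 3 + 1 + 2 + 0 = 10
  C: 2 + 4 + 0 + 3 + 1 = 10
  D: 3 + 0 + 2 + 0 + 3 = 8
  E: 0 + 1 + 4 + 1 + 2 = 8

14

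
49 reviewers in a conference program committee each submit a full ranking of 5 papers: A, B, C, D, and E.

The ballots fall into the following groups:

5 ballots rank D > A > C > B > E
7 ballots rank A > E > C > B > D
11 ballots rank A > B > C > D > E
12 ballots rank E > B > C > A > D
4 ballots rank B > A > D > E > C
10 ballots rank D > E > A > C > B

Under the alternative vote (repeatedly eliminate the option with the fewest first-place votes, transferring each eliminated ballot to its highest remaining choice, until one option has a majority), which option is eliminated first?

Round 1: A 18, D 15, E 12, B 4, C 0. C has the fewest and is eliminated.
Round 2: A 18, D 15, E 12, B 4. B has the fewest and is eliminated.
Round 3: A 22, D 15, E 12. E has the fewest and is eliminated.
Round 4: A 34, D 15. A has a majority.

C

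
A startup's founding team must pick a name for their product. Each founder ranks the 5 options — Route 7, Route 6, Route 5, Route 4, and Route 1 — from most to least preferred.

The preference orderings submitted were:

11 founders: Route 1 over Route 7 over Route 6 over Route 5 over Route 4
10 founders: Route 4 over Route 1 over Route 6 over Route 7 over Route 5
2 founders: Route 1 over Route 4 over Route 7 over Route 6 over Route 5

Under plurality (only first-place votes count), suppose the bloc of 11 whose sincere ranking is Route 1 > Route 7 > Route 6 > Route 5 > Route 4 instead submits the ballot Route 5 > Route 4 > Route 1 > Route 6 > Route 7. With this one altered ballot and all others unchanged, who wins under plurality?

First-place totals with the altered ballot: Route 7 0, Route 6 0, Route 5 11, Route 4 10, Route 1 2.
The switch changes the winner from Route 1 to Route 5.

Route 5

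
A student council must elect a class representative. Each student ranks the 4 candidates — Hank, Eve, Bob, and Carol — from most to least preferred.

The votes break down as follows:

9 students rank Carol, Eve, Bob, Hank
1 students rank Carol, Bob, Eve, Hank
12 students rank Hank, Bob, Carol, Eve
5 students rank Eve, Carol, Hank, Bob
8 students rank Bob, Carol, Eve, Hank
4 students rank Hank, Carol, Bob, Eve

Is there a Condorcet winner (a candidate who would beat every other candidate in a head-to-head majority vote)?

Head-to-head results (39 voters total):
Hank vs Eve: Eve wins 23–16.
Hank vs Bob: Hank wins 21–18.
Hank vs Carol: Carol wins 23–16.
Eve vs Bob: Bob wins 25–14.
Eve vs Carol: Carol wins 34–5.
Bob vs Carol: Bob wins 20–19.
No candidate beats all others: Hank beats Bob beats Eve beats Hank, a majority cycle.

No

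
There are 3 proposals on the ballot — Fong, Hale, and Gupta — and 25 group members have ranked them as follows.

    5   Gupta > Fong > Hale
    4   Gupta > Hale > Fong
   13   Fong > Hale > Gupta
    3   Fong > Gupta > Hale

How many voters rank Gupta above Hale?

Ballots ranking Gupta above Hale: 5+4+3 = 12.
Ballots ranking Hale above Gupta: 13.
So 12 of 25 voters prefer Gupta to Hale.

12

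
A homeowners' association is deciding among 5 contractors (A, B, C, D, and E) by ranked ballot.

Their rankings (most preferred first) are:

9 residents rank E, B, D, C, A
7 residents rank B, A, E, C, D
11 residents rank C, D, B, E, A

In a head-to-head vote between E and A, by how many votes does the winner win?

Ballots ranking E above A: 9+11 = 20.
Ballots ranking A above E: 7.
E wins 20–7, a margin of 13.

13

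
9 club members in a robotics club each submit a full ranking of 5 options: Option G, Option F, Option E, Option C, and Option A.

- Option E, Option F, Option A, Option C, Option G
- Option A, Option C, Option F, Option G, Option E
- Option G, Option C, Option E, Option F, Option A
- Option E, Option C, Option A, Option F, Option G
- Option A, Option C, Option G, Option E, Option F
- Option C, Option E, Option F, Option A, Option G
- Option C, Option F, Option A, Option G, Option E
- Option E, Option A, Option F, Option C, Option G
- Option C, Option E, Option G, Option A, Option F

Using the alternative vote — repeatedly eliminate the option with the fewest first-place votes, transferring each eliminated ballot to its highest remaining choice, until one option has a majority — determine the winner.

Option C

Round 1: Option E 3, Option C 3, Option A 2, Option G 1, Option F 0. Option F has the fewest and is eliminated.
Round 2: Option E 3, Option C 3, Option A 2, Option G 1. Option G has the fewest and is eliminated.
Round 3: Option C 4, Option E 3, Option A 2. Option A has the fewest and is eliminated.
Round 4: Option C 6, Option E 3. Option C has a majority.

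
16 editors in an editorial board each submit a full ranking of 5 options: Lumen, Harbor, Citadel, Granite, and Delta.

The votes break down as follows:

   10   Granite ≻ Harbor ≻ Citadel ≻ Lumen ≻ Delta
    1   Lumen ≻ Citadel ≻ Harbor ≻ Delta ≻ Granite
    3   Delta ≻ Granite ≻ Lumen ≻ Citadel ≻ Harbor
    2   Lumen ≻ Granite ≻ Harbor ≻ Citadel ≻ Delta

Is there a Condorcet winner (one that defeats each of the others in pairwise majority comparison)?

Head-to-head results (16 voters total):
Lumen vs Harbor: Harbor wins 10–6.
Lumen vs Citadel: Citadel wins 10–6.
Lumen vs Granite: Granite wins 13–3.
Lumen vs Delta: Lumen wins 13–3.
Harbor vs Citadel: Harbor wins 12–4.
Harbor vs Granite: Granite wins 15–1.
Harbor vs Delta: Harbor wins 13–3.
Citadel vs Granite: Granite wins 15–1.
Citadel vs Delta: Citadel wins 13–3.
Granite vs Delta: Granite wins 12–4.
Granite beats each rival — Lumen (13–3), Harbor (15–1), Citadel (15–1), Delta (12–4) — so Granite is the Condorcet winner.

Yes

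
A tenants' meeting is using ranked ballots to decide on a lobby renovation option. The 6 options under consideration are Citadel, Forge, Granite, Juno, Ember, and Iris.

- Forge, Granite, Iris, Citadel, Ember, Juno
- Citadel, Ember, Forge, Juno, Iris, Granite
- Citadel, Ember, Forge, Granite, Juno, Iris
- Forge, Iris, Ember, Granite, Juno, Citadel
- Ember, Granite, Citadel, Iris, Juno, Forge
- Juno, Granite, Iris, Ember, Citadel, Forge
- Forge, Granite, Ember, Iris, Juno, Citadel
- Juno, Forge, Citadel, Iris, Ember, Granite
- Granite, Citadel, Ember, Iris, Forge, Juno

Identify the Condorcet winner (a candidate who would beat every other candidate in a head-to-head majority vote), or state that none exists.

There is no Condorcet winner

Head-to-head results (9 voters total):
Citadel vs Forge: Citadel wins 5–4.
Citadel vs Granite: Granite wins 6–3.
Citadel vs Juno: Citadel wins 5–4.
Citadel vs Ember: Citadel wins 5–4.
Citadel vs Iris: Citadel wins 5–4.
Forge vs Granite: Forge wins 6–3.
Forge vs Juno: Forge wins 6–3.
Forge vs Ember: Ember wins 5–4.
Forge vs Iris: Forge wins 6–3.
Granite vs Juno: Granite wins 6–3.
Granite vs Ember: Ember wins 5–4.
Granite vs Iris: Granite wins 6–3.
Juno vs Ember: Ember wins 7–2.
Juno vs Iris: Iris wins 5–4.
Ember vs Iris: Ember wins 5–4.
No candidate beats all others: Citadel beats Forge beats Granite beats Citadel, a majority cycle.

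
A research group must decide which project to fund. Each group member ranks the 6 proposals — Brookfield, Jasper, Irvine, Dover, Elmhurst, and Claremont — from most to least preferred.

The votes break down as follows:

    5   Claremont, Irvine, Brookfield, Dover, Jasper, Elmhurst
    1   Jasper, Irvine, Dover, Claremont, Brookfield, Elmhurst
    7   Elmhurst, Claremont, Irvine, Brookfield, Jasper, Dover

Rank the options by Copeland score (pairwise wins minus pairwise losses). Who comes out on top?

Elmhurst

Pairwise results:
  Brookfield vs Jasper: Brookfield wins 12–1.
  Brookfield vs Irvine: Irvine wins 13–0.
  Brookfield vs Dover: Brookfield wins 12–1.
  Brookfield vs Elmhurst: Elmhurst wins 7–6.
  Brookfield vs Claremont: Claremont wins 13–0.
  Jasper vs Irvine: Irvine wins 12–1.
  Jasper vs Dover: Jasper wins 8–5.
  Jasper vs Elmhurst: Elmhurst wins 7–6.
  Jasper vs Claremont: Claremont wins 12–1.
  Irvine vs Dover: Irvine wins 13–0.
  Irvine vs Elmhurst: Elmhurst wins 7–6.
  Irvine vs Claremont: Claremont wins 12–1.
  Dover vs Elmhurst: Elmhurst wins 7–6.
  Dover vs Claremont: Claremont wins 12–1.
  Elmhurst vs Claremont: Elmhurst wins 7–6.
Copeland scores (wins − losses):
  Brookfield: 2 − 3 = -1
  Jasper: 1 − 4 = -3
  Irvine: 3 − 2 = 1
  Dover: 0 − 5 = -5
  Elmhurst: 5 − 0 = 5
  Claremont: 4 − 1 = 3
Elmhurst has the best Copeland score.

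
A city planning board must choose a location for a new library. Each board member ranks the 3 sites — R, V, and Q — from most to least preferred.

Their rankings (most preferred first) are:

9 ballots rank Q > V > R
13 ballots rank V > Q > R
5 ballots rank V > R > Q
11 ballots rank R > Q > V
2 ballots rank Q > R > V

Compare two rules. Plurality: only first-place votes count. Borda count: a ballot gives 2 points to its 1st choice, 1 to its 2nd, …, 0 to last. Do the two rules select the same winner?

Plurality first-place counts: R 11, V 18, Q 11 → V.
Borda totals: R 29, V 45, Q 46 → Q.
The two rules disagree: plurality picks V, Borda picks Q.

No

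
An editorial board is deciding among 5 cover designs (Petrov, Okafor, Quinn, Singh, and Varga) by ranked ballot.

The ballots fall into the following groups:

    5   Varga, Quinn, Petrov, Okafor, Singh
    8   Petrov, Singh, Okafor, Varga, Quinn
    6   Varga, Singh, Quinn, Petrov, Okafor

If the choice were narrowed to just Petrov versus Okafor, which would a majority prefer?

Petrov

Ballots ranking Petrov above Okafor: 5+8+6 = 19.
Ballots ranking Okafor above Petrov: 0.
Petrov wins the head-to-head, 19–0.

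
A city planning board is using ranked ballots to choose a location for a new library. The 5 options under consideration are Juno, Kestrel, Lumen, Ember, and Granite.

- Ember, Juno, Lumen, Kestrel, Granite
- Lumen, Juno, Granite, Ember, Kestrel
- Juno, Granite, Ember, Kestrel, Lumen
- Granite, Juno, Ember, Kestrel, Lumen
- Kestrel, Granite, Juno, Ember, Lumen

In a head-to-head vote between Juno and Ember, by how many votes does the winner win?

3

Ballots ranking Juno above Ember: 4.
Ballots ranking Ember above Juno: 1.
Juno wins 4–1, a margin of 3.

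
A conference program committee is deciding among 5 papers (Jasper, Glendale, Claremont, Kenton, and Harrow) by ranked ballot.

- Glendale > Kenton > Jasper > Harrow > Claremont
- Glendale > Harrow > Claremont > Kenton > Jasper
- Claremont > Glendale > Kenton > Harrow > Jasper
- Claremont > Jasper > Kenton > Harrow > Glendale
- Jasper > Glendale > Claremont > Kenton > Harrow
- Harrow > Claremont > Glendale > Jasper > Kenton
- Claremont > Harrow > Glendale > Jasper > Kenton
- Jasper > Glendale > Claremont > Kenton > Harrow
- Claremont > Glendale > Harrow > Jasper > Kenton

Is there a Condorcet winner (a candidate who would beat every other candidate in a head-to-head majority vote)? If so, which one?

Claremont

Head-to-head results (9 voters total):
Jasper vs Glendale: Glendale wins 6–3.
Jasper vs Claremont: Claremont wins 6–3.
Jasper vs Kenton: Jasper wins 6–3.
Jasper vs Harrow: Harrow wins 5–4.
Glendale vs Claremont: Claremont wins 5–4.
Glendale vs Kenton: Glendale wins 8–1.
Glendale vs Harrow: Glendale wins 6–3.
Claremont vs Kenton: Claremont wins 8–1.
Claremont vs Harrow: Claremont wins 6–3.
Kenton vs Harrow: Kenton wins 5–4.
Claremont beats each rival — Jasper (6–3), Glendale (5–4), Kenton (8–1), Harrow (6–3) — so Claremont is the Condorcet winner.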